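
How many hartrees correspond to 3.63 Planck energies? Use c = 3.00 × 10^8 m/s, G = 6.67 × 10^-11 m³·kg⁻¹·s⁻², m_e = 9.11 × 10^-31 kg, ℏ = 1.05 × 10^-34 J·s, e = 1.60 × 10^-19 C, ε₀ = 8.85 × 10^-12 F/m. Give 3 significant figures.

1.62 × 10^27

Planck energy: E_P = √(ℏc⁵/G) = 1.96 × 10^9 J
hartree: E_h = m_e e⁴/(4πε₀ℏ)² = 4.38 × 10^-18 J
3.63 × 1.96 × 10^9 / 4.38 × 10^-18 = 1.62 × 10^27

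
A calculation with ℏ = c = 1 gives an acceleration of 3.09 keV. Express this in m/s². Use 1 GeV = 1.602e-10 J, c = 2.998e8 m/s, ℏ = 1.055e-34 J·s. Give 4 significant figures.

Acceleration is [L]/[T]² = c·[E]/ℏ.
1 GeV → c/ℏ × (1 GeV in J) = 4.552e32 m/s².
Convert the energy scale: 3.09 keV = 3.09e-6 GeV.
Result: 3.09e-6 × 4.552e32 = 1.407e27 m/s².

1.407e27 m/s²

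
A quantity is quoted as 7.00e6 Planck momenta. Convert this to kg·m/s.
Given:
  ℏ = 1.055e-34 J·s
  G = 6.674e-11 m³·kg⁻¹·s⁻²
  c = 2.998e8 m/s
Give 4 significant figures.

4.569e7 kg·m/s

One Planck momentum: p_P = √(ℏc³/G) = 6.527 kg·m/s.
7.00e6 × 6.527 kg·m/s = 4.569e7 kg·m/s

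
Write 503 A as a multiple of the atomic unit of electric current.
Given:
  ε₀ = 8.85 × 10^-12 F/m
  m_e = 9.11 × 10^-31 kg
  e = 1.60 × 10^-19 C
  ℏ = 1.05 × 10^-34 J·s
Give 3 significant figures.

7.54 × 10^4

atomic unit of electric current: I_au = e E_h/ℏ = m_e e⁵/((4πε₀)²ℏ³) = 6.67 × 10^-3 A.
503 / 6.67 × 10^-3 = 7.54 × 10^4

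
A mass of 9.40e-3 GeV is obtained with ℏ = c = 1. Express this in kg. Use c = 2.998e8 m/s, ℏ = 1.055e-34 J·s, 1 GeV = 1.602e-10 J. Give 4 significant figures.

Mass is [E]/c²; divide by c².
1 GeV → 1/c² × (1 GeV in J) = 1.782e-27 kg.
Result: 9.40e-3 × 1.782e-27 = 1.675e-29 kg.

1.675e-29 kg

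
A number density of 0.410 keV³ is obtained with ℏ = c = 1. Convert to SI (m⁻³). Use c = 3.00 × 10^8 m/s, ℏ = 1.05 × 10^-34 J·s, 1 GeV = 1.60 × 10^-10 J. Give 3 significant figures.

Number density is [L]⁻³ = [E]³/(ℏc)³.
1 GeV³ → 1/(ℏc)³ × (1 GeV in J)³ = 1.31 × 10^47 m⁻³.
Convert the energy scale: 0.410 keV³ = 4.10 × 10^-19 GeV³.
Result: 4.10 × 10^-19 × 1.31 × 10^47 = 5.37 × 10^28 m⁻³.

5.37 × 10^28 m⁻³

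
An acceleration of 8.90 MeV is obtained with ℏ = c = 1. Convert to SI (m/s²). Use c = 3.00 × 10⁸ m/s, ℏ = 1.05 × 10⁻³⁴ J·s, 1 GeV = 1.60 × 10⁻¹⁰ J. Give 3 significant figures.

4.07 × 10³⁰ m/s²

Acceleration is [L]/[T]² = c·[E]/ℏ.
1 GeV → c/ℏ × (1 GeV in J) = 4.57 × 10³² m/s².
Convert the energy scale: 8.90 MeV = 8.90 × 10⁻³ GeV.
Result: 8.90 × 10⁻³ × 4.57 × 10³² = 4.07 × 10³⁰ m/s².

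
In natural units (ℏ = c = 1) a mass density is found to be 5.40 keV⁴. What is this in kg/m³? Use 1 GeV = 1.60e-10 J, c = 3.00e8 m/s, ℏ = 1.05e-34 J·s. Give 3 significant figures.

Mass density is [E]/(c²[L]³) = [E]⁴/(ℏ³c⁵).
1 GeV⁴ → 1/(ℏ³c⁵) × (1 GeV in J)⁴ = 2.33e20 kg/m³.
Convert the energy scale: 5.40 keV⁴ = 5.40e-24 GeV⁴.
Result: 5.40e-24 × 2.33e20 = 1.26e-3 kg/m³.

1.26e-3 kg/m³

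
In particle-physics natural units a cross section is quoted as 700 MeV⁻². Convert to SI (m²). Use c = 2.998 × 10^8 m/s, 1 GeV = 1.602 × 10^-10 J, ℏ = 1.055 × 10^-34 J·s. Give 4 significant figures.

Area is [L]² = [E]⁻²·(ℏc)²; restore (ℏc)².
1 GeV⁻² → (ℏc)² × (1 GeV in J)⁻² = 3.898 × 10^-32 m².
Convert the energy scale: 700 MeV⁻² = 7.00 × 10^8 GeV⁻².
Result: 7.00 × 10^8 × 3.898 × 10^-32 = 2.729 × 10^-23 m².

2.729 × 10^-23 m²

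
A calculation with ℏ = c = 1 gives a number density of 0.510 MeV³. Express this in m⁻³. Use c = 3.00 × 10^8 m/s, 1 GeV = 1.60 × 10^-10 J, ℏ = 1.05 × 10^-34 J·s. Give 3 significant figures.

6.68 × 10^37 m⁻³

Number density is [L]⁻³ = [E]³/(ℏc)³.
1 GeV³ → 1/(ℏc)³ × (1 GeV in J)³ = 1.31 × 10^47 m⁻³.
Convert the energy scale: 0.510 MeV³ = 5.10 × 10^-10 GeV³.
Result: 5.10 × 10^-10 × 1.31 × 10^47 = 6.68 × 10^37 m⁻³.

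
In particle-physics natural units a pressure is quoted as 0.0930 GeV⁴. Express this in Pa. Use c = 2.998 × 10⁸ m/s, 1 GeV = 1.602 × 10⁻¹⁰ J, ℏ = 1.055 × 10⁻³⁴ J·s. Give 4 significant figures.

1.936 × 10³⁶ Pa

Pressure is [E]/[L]³ = [E]⁴/(ℏc)³.
1 GeV⁴ → 1/(ℏc)³ × (1 GeV in J)⁴ = 2.082 × 10³⁷ Pa.
Result: 0.0930 × 2.082 × 10³⁷ = 1.936 × 10³⁶ Pa.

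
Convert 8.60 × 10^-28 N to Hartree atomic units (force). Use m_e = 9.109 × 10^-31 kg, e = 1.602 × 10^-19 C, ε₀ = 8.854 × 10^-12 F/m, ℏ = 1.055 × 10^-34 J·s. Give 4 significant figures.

atomic unit of force: F_au = E_h/a₀ = m_e²e⁶/((4πε₀)³ℏ⁴) = 8.220 × 10^-8 N.
8.60 × 10^-28 / 8.220 × 10^-8 = 1.046 × 10^-20

1.046 × 10^-20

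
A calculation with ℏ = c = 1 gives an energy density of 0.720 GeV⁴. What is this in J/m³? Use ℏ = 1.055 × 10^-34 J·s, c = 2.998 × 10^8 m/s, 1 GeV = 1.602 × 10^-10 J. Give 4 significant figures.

[E]/[L]³ = [E]⁴/(ℏc)³; restore (ℏc)⁻³.
1 GeV⁴ → 1/(ℏc)³ × (1 GeV in J)⁴ = 2.082 × 10^37 J/m³.
Result: 0.720 × 2.082 × 10^37 = 1.499 × 10^37 J/m³.

1.499 × 10^37 J/m³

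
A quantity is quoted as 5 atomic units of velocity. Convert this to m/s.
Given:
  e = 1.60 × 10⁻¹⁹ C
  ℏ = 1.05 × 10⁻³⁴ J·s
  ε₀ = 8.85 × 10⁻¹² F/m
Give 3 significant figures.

One atomic unit of velocity: v_au = e²/(4πε₀ℏ) = 2.19 × 10⁶ m/s.
5 × 2.19 × 10⁶ m/s = 1.10 × 10⁷ m/s

1.10 × 10⁷ m/s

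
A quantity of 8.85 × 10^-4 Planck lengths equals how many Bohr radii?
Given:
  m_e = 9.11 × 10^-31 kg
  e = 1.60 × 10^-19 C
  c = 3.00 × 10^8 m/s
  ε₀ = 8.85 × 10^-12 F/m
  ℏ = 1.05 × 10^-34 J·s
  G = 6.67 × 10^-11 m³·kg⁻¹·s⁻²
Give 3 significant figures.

Planck length: ℓ_P = √(ℏG/c³) = 1.61 × 10^-35 m
Bohr radius: a₀ = 4πε₀ℏ²/(m_e e²) = 5.26 × 10^-11 m
8.85 × 10^-4 × 1.61 × 10^-35 / 5.26 × 10^-11 = 2.71 × 10^-28

2.71 × 10^-28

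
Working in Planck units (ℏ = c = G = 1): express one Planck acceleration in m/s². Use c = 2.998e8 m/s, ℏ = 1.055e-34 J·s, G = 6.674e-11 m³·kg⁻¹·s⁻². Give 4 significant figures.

From ℏ = c = G = 1 the acceleration scale is a_P = √(c⁷/(ℏG)).
  = √(3.092e103)
  = 5.560e51 m/s²

5.560e51 m/s²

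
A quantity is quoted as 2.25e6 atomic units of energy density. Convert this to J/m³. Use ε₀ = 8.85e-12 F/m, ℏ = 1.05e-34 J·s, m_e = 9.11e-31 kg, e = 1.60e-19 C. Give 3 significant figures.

6.78e19 J/m³

One atomic unit of energy density: u_au = E_h/a₀³ = m_e⁴e¹⁰/((4πε₀)⁵ℏ⁸) = 3.01e13 J/m³.
2.25e6 × 3.01e13 J/m³ = 6.78e19 J/m³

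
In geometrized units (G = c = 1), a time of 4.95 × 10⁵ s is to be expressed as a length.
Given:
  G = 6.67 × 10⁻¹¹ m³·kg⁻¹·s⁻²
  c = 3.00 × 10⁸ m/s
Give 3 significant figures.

Time → length via c.
4.95 × 10⁵ s × (c) = 1.49 × 10¹⁴ m

1.49 × 10¹⁴ m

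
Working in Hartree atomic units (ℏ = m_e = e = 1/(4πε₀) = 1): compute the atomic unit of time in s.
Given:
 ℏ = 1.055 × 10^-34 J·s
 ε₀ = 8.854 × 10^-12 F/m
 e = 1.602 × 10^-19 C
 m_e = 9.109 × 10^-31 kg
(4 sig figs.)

2.423 × 10^-17 s

The unique combination of the constants set to 1 with dimensions of time is τ_au = (4πε₀)²ℏ³/(m_e e⁴).
E_h = 4.354 × 10^-18 J
ℏ/E_h = 2.423 × 10^-17 s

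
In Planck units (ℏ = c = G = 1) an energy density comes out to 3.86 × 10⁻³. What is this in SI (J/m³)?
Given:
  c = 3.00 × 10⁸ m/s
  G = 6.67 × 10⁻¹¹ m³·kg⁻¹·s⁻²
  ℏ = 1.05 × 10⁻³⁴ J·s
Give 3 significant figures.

One Planck energy density: u_P = c⁷/(ℏG²) = 4.68 × 10¹¹³ J/m³.
3.86 × 10⁻³ × 4.68 × 10¹¹³ J/m³ = 1.81 × 10¹¹¹ J/m³

1.81 × 10¹¹¹ J/m³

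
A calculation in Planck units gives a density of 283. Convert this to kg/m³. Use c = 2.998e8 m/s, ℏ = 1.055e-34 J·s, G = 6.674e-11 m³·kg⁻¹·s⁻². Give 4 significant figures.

1.459e99 kg/m³

One Planck density: ρ_P = c⁵/(ℏG²) = 5.154e96 kg/m³.
283 × 5.154e96 kg/m³ = 1.459e99 kg/m³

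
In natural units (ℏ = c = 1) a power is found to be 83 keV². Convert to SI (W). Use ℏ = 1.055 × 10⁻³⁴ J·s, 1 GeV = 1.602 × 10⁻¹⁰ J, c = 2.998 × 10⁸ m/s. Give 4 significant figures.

2.019 × 10⁴ W

Power is [E]/[T] = [E]²/ℏ.
1 GeV² → 1/ℏ × (1 GeV in J)² = 2.433 × 10¹⁴ W.
Convert the energy scale: 83 keV² = 8.30 × 10⁻¹¹ GeV².
Result: 8.30 × 10⁻¹¹ × 2.433 × 10¹⁴ = 2.019 × 10⁴ W.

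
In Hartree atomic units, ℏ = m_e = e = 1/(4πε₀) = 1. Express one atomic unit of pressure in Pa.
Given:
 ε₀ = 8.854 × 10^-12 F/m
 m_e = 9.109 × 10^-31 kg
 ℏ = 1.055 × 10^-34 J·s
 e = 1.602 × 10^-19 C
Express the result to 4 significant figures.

Dimensional analysis gives P_au = E_h/a₀³ = m_e⁴e¹⁰/((4πε₀)⁵ℏ⁸).
E_h = 4.354 × 10^-18 J
a₀ = 5.297 × 10^-11 m
E_h/a₀³ = 2.929 × 10^13 Pa

2.929 × 10^13 Pa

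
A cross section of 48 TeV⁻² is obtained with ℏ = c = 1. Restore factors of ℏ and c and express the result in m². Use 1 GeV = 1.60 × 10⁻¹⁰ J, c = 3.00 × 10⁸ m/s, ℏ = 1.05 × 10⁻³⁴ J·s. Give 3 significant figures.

1.86 × 10⁻³⁶ m²

Area is [L]² = [E]⁻²·(ℏc)²; restore (ℏc)².
1 GeV⁻² → (ℏc)² × (1 GeV in J)⁻² = 3.88 × 10⁻³² m².
Convert the energy scale: 48 TeV⁻² = 4.80 × 10⁻⁵ GeV⁻².
Result: 4.80 × 10⁻⁵ × 3.88 × 10⁻³² = 1.86 × 10⁻³⁶ m².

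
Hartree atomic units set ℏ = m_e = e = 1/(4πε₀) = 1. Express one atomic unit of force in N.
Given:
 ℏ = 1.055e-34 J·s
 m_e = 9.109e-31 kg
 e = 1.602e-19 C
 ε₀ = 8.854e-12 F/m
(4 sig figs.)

8.220e-8 N

Dimensional analysis gives F_au = E_h/a₀ = m_e²e⁶/((4πε₀)³ℏ⁴).
E_h = 4.354e-18 J
a₀ = 5.297e-11 m
E_h/a₀ = 8.220e-8 N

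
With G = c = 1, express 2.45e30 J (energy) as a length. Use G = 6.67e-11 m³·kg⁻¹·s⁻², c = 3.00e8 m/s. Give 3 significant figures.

2.02e-14 m

Energy → length via G/c⁴.
2.45e30 J × (G/c⁴) = 2.02e-14 m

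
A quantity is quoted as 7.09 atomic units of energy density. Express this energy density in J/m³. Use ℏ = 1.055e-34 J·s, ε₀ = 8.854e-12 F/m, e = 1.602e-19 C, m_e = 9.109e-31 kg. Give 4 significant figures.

One atomic unit of energy density: u_au = E_h/a₀³ = m_e⁴e¹⁰/((4πε₀)⁵ℏ⁸) = 2.929e13 J/m³.
7.09 × 2.929e13 J/m³ = 2.077e14 J/m³

2.077e14 J/m³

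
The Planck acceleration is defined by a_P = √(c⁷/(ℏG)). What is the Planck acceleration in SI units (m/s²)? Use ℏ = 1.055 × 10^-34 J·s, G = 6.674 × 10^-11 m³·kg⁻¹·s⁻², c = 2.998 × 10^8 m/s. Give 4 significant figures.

a_P = √(c⁷/(ℏG))
  = √(3.092 × 10^103)
  = 5.560 × 10^51 m/s²

5.560 × 10^51 m/s²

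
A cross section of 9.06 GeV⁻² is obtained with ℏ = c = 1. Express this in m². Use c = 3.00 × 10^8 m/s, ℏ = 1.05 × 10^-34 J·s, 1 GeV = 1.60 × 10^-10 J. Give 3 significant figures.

Area is [L]² = [E]⁻²·(ℏc)²; restore (ℏc)².
1 GeV⁻² → (ℏc)² × (1 GeV in J)⁻² = 3.88 × 10^-32 m².
Result: 9.06 × 3.88 × 10^-32 = 3.51 × 10^-31 m².

3.51 × 10^-31 m²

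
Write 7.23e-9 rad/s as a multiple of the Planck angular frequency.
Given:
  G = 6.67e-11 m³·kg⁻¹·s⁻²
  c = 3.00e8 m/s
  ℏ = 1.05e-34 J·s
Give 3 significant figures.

Planck angular frequency: ω_P = √(c⁵/(ℏG)) = 1.86e43 rad/s.
7.23e-9 / 1.86e43 = 3.88e-52

3.88e-52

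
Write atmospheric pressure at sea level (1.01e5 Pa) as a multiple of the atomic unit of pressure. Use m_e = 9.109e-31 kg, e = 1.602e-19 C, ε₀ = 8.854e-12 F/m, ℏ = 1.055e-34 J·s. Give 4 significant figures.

3.448e-9

atomic unit of pressure: P_au = E_h/a₀³ = m_e⁴e¹⁰/((4πε₀)⁵ℏ⁸) = 2.929e13 Pa.
1.01e5 / 2.929e13 = 3.448e-9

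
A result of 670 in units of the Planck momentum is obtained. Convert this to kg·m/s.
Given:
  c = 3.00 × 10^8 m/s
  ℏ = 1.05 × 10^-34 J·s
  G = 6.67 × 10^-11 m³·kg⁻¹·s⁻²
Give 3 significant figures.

4.37 × 10^3 kg·m/s

One Planck momentum: p_P = √(ℏc³/G) = 6.52 kg·m/s.
670 × 6.52 kg·m/s = 4.37 × 10^3 kg·m/s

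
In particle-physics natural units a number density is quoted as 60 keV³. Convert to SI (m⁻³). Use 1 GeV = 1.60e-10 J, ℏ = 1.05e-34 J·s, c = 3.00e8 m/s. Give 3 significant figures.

7.86e30 m⁻³

Number density is [L]⁻³ = [E]³/(ℏc)³.
1 GeV³ → 1/(ℏc)³ × (1 GeV in J)³ = 1.31e47 m⁻³.
Convert the energy scale: 60 keV³ = 6.00e-17 GeV³.
Result: 6.00e-17 × 1.31e47 = 7.86e30 m⁻³.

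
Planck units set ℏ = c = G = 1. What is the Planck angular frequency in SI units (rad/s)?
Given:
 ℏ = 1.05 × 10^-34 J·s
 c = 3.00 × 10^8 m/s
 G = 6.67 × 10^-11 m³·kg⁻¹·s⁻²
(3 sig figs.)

1.86 × 10^43 rad/s

From ℏ = c = G = 1 the angular frequency scale is ω_P = √(c⁵/(ℏG)).
  = √(3.47 × 10^86)
  = 1.86 × 10^43 rad/s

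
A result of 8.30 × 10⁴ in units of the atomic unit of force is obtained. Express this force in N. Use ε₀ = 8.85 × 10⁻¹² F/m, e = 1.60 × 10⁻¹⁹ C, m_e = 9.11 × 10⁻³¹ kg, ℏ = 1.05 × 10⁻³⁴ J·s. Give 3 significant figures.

6.91 × 10⁻³ N

One atomic unit of force: F_au = E_h/a₀ = m_e²e⁶/((4πε₀)³ℏ⁴) = 8.33 × 10⁻⁸ N.
8.30 × 10⁴ × 8.33 × 10⁻⁸ N = 6.91 × 10⁻³ N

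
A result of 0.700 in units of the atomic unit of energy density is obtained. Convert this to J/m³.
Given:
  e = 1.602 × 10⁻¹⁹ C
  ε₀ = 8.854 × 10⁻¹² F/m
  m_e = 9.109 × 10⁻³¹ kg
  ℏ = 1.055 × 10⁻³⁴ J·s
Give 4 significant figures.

One atomic unit of energy density: u_au = E_h/a₀³ = m_e⁴e¹⁰/((4πε₀)⁵ℏ⁸) = 2.929 × 10¹³ J/m³.
0.700 × 2.929 × 10¹³ J/m³ = 2.050 × 10¹³ J/m³

2.050 × 10¹³ J/m³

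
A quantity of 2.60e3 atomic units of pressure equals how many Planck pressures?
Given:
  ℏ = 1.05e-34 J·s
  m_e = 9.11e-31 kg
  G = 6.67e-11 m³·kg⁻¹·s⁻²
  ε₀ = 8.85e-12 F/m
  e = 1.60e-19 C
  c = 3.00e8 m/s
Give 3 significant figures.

atomic unit of pressure: P_au = E_h/a₀³ = m_e⁴e¹⁰/((4πε₀)⁵ℏ⁸) = 3.01e13 Pa
Planck pressure: p_P = c⁷/(ℏG²) = 4.68e113 Pa
2.60e3 × 3.01e13 / 4.68e113 = 1.67e-97

1.67e-97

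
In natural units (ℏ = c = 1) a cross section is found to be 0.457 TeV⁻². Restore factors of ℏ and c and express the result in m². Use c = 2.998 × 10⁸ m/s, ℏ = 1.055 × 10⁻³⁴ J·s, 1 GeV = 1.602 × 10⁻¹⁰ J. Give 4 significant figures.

Area is [L]² = [E]⁻²·(ℏc)²; restore (ℏc)².
1 GeV⁻² → (ℏc)² × (1 GeV in J)⁻² = 3.898 × 10⁻³² m².
Convert the energy scale: 0.457 TeV⁻² = 4.57 × 10⁻⁷ GeV⁻².
Result: 4.57 × 10⁻⁷ × 3.898 × 10⁻³² = 1.781 × 10⁻³⁸ m².

1.781 × 10⁻³⁸ m²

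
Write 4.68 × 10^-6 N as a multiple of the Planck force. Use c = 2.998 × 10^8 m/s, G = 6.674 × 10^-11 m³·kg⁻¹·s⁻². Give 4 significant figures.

3.866 × 10^-50

Planck force: F_P = c⁴/G = 1.210 × 10^44 N.
4.68 × 10^-6 / 1.210 × 10^44 = 3.866 × 10^-50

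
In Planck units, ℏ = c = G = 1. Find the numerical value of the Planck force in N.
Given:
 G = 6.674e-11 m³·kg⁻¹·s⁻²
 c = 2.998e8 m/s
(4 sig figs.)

1.210e44 N

Dimensional analysis gives F_P = c⁴/G.
  = 8.078e33 / 6.674e-11
  = 1.210e44 N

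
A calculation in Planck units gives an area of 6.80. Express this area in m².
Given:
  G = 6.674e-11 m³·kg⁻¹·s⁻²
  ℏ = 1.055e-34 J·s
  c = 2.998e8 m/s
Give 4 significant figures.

1.777e-69 m²

One Planck area: A_P = ℏG/c³ = 2.613e-70 m².
6.80 × 2.613e-70 m² = 1.777e-69 m²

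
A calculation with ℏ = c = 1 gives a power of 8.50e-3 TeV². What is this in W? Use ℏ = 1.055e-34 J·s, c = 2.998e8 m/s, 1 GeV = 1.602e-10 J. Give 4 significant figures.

2.068e18 W

Power is [E]/[T] = [E]²/ℏ.
1 GeV² → 1/ℏ × (1 GeV in J)² = 2.433e14 W.
Convert the energy scale: 8.50e-3 TeV² = 8.50e3 GeV².
Result: 8.50e3 × 2.433e14 = 2.068e18 W.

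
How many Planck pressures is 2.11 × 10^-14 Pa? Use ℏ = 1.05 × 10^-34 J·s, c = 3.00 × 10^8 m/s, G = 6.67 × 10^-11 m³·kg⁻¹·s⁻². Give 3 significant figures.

Planck pressure: p_P = c⁷/(ℏG²) = 4.68 × 10^113 Pa.
2.11 × 10^-14 / 4.68 × 10^113 = 4.51 × 10^-128

4.51 × 10^-128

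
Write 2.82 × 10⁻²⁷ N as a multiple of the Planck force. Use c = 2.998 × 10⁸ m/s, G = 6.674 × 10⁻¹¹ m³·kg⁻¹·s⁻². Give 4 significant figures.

Planck force: F_P = c⁴/G = 1.210 × 10⁴⁴ N.
2.82 × 10⁻²⁷ / 1.210 × 10⁴⁴ = 2.330 × 10⁻⁷¹

2.330 × 10⁻⁷¹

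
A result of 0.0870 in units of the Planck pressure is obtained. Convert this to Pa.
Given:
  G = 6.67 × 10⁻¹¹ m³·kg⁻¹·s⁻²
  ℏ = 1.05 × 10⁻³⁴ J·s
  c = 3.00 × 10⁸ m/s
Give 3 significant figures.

One Planck pressure: p_P = c⁷/(ℏG²) = 4.68 × 10¹¹³ Pa.
0.0870 × 4.68 × 10¹¹³ Pa = 4.07 × 10¹¹² Pa

4.07 × 10¹¹² Pa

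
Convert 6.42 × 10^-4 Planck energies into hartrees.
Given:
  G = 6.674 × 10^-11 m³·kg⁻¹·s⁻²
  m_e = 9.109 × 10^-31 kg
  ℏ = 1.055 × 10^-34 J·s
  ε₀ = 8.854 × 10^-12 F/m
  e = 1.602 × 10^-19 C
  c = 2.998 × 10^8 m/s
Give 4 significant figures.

2.885 × 10^23

Planck energy: E_P = √(ℏc⁵/G) = 1.957 × 10^9 J
hartree: E_h = m_e e⁴/(4πε₀ℏ)² = 4.354 × 10^-18 J
6.42 × 10^-4 × 1.957 × 10^9 / 4.354 × 10^-18 = 2.885 × 10^23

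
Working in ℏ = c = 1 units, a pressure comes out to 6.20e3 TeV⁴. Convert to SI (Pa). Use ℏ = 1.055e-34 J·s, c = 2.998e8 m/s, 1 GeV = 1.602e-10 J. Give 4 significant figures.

1.291e53 Pa

Pressure is [E]/[L]³ = [E]⁴/(ℏc)³.
1 GeV⁴ → 1/(ℏc)³ × (1 GeV in J)⁴ = 2.082e37 Pa.
Convert the energy scale: 6.20e3 TeV⁴ = 6.20e15 GeV⁴.
Result: 6.20e15 × 2.082e37 = 1.291e53 Pa.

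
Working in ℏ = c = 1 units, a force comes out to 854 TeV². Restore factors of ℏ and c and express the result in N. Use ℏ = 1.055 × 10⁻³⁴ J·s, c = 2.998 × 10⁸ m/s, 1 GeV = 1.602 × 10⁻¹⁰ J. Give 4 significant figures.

6.929 × 10¹⁴ N

Force is [E]/[L] = [E]²/(ℏc); restore (ℏc)⁻¹.
1 GeV² → 1/(ℏc) × (1 GeV in J)² = 8.114 × 10⁵ N.
Convert the energy scale: 854 TeV² = 8.54 × 10⁸ GeV².
Result: 8.54 × 10⁸ × 8.114 × 10⁵ = 6.929 × 10¹⁴ N.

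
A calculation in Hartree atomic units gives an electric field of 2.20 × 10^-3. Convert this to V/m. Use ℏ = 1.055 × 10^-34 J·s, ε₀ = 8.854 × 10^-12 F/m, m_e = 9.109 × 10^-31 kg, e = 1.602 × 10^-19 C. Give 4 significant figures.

1.129 × 10^9 V/m

One atomic unit of electric field: E_au = E_h/(e a₀) = m_e²e⁵/((4πε₀)³ℏ⁴) = 5.131 × 10^11 V/m.
2.20 × 10^-3 × 5.131 × 10^11 V/m = 1.129 × 10^9 V/m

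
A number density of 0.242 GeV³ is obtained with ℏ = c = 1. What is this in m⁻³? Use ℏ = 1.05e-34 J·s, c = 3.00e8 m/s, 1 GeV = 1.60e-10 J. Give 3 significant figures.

Number density is [L]⁻³ = [E]³/(ℏc)³.
1 GeV³ → 1/(ℏc)³ × (1 GeV in J)³ = 1.31e47 m⁻³.
Result: 0.242 × 1.31e47 = 3.17e46 m⁻³.

3.17e46 m⁻³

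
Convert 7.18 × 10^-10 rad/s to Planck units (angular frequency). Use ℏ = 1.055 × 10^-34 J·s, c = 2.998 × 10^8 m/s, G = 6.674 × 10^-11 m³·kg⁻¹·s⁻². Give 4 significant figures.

Planck angular frequency: ω_P = √(c⁵/(ℏG)) = 1.855 × 10^43 rad/s.
7.18 × 10^-10 / 1.855 × 10^43 = 3.871 × 10^-53

3.871 × 10^-53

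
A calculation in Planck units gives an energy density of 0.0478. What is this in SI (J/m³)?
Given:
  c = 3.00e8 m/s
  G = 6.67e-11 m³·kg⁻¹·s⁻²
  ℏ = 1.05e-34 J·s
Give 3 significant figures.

2.24e112 J/m³

One Planck energy density: u_P = c⁷/(ℏG²) = 4.68e113 J/m³.
0.0478 × 4.68e113 J/m³ = 2.24e112 J/m³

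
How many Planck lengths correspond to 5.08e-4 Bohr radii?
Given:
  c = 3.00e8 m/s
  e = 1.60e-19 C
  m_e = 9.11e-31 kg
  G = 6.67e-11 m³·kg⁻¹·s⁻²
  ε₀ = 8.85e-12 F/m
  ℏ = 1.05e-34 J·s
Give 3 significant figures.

Bohr radius: a₀ = 4πε₀ℏ²/(m_e e²) = 5.26e-11 m
Planck length: ℓ_P = √(ℏG/c³) = 1.61e-35 m
5.08e-4 × 5.26e-11 / 1.61e-35 = 1.66e21

1.66e21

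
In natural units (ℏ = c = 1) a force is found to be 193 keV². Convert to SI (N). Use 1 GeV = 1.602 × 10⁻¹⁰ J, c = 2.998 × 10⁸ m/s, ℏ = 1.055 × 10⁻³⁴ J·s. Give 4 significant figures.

Force is [E]/[L] = [E]²/(ℏc); restore (ℏc)⁻¹.
1 GeV² → 1/(ℏc) × (1 GeV in J)² = 8.114 × 10⁵ N.
Convert the energy scale: 193 keV² = 1.93 × 10⁻¹⁰ GeV².
Result: 1.93 × 10⁻¹⁰ × 8.114 × 10⁵ = 1.566 × 10⁻⁴ N.

1.566 × 10⁻⁴ N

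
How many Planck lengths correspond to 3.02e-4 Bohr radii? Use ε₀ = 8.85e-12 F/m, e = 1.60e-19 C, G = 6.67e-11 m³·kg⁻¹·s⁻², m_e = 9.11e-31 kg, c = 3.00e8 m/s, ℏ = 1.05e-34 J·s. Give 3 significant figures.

9.86e20

Bohr radius: a₀ = 4πε₀ℏ²/(m_e e²) = 5.26e-11 m
Planck length: ℓ_P = √(ℏG/c³) = 1.61e-35 m
3.02e-4 × 5.26e-11 / 1.61e-35 = 9.86e20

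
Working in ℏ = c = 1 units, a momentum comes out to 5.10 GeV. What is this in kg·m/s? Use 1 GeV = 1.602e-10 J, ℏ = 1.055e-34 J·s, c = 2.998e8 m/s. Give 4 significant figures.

Momentum is [E]/c; divide by c.
1 GeV → 1/c × (1 GeV in J) = 5.344e-19 kg·m/s.
Result: 5.10 × 5.344e-19 = 2.725e-18 kg·m/s.

2.725e-18 kg·m/s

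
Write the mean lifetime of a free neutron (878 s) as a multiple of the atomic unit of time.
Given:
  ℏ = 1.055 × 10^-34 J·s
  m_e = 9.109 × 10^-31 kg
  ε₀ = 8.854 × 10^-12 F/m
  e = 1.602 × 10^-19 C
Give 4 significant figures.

3.624 × 10^19

atomic unit of time: τ_au = (4πε₀)²ℏ³/(m_e e⁴) = 2.423 × 10^-17 s.
878 / 2.423 × 10^-17 = 3.624 × 10^19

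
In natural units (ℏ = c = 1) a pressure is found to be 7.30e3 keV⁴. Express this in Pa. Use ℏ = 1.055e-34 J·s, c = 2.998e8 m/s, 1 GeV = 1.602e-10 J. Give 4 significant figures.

Pressure is [E]/[L]³ = [E]⁴/(ℏc)³.
1 GeV⁴ → 1/(ℏc)³ × (1 GeV in J)⁴ = 2.082e37 Pa.
Convert the energy scale: 7.30e3 keV⁴ = 7.30e-21 GeV⁴.
Result: 7.30e-21 × 2.082e37 = 1.520e17 Pa.

1.520e17 Pa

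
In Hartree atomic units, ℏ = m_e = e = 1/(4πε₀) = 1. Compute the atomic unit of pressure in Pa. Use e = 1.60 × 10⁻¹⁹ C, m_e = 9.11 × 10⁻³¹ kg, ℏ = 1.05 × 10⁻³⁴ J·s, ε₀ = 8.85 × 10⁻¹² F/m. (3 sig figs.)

The unique combination of the constants set to 1 with dimensions of pressure is P_au = E_h/a₀³ = m_e⁴e¹⁰/((4πε₀)⁵ℏ⁸).
E_h = 4.38 × 10⁻¹⁸ J
a₀ = 5.26 × 10⁻¹¹ m
E_h/a₀³ = 3.01 × 10¹³ Pa

3.01 × 10¹³ Pa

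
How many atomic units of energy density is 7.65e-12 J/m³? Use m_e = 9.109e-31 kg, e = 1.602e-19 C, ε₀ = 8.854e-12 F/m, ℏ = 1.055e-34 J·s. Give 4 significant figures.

atomic unit of energy density: u_au = E_h/a₀³ = m_e⁴e¹⁰/((4πε₀)⁵ℏ⁸) = 2.929e13 J/m³.
7.65e-12 / 2.929e13 = 2.612e-25

2.612e-25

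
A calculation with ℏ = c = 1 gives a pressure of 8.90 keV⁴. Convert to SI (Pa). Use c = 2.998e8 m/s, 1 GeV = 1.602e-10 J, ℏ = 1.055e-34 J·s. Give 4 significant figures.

1.853e14 Pa

Pressure is [E]/[L]³ = [E]⁴/(ℏc)³.
1 GeV⁴ → 1/(ℏc)³ × (1 GeV in J)⁴ = 2.082e37 Pa.
Convert the energy scale: 8.90 keV⁴ = 8.90e-24 GeV⁴.
Result: 8.90e-24 × 2.082e37 = 1.853e14 Pa.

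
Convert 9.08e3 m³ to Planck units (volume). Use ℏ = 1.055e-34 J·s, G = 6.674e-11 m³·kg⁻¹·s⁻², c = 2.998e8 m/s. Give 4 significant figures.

2.150e108

Planck volume: V_P = (ℏG/c³)^(3/2) = 4.224e-105 m³.
9.08e3 / 4.224e-105 = 2.150e108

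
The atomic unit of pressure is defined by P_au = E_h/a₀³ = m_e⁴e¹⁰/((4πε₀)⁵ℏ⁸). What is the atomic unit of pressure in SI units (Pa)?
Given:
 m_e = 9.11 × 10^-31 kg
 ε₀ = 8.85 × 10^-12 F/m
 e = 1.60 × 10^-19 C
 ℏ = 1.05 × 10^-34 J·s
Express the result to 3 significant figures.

P_au = E_h/a₀³ = m_e⁴e¹⁰/((4πε₀)⁵ℏ⁸)
E_h = 4.38 × 10^-18 J
a₀ = 5.26 × 10^-11 m
E_h/a₀³ = 3.01 × 10^13 Pa

3.01 × 10^13 Pa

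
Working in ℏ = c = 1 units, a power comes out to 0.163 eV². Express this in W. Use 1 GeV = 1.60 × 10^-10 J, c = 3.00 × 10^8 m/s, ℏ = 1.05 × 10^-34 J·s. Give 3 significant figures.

3.97 × 10^-5 W

Power is [E]/[T] = [E]²/ℏ.
1 GeV² → 1/ℏ × (1 GeV in J)² = 2.44 × 10^14 W.
Convert the energy scale: 0.163 eV² = 1.63 × 10^-19 GeV².
Result: 1.63 × 10^-19 × 2.44 × 10^14 = 3.97 × 10^-5 W.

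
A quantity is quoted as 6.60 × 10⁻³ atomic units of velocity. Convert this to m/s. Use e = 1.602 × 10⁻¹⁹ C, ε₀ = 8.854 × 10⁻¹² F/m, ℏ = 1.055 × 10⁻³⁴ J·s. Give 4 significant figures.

1.443 × 10⁴ m/s

One atomic unit of velocity: v_au = e²/(4πε₀ℏ) = 2.186 × 10⁶ m/s.
6.60 × 10⁻³ × 2.186 × 10⁶ m/s = 1.443 × 10⁴ m/s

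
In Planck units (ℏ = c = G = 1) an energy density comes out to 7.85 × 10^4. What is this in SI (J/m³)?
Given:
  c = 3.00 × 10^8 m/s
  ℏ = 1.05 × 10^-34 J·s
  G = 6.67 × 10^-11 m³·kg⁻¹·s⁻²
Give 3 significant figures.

3.68 × 10^118 J/m³

One Planck energy density: u_P = c⁷/(ℏG²) = 4.68 × 10^113 J/m³.
7.85 × 10^4 × 4.68 × 10^113 J/m³ = 3.68 × 10^118 J/m³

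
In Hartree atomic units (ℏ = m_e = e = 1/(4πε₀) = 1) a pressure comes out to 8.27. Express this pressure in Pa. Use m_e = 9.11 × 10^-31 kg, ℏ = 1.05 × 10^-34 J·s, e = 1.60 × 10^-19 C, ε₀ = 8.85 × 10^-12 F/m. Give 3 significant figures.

2.49 × 10^14 Pa

One atomic unit of pressure: P_au = E_h/a₀³ = m_e⁴e¹⁰/((4πε₀)⁵ℏ⁸) = 3.01 × 10^13 Pa.
8.27 × 3.01 × 10^13 Pa = 2.49 × 10^14 Pa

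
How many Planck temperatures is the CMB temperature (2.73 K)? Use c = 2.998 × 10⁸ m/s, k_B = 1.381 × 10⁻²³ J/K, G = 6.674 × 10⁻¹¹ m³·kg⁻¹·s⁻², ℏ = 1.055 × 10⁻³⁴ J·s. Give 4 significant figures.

Planck temperature: T_P = √(ℏc⁵/G) / k_B = 1.417 × 10³² K.
2.73 / 1.417 × 10³² = 1.927 × 10⁻³²

1.927 × 10⁻³²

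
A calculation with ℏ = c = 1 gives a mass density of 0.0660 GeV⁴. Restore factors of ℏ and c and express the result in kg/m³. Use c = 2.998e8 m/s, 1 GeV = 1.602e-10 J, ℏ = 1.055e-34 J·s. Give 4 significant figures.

Mass density is [E]/(c²[L]³) = [E]⁴/(ℏ³c⁵).
1 GeV⁴ → 1/(ℏ³c⁵) × (1 GeV in J)⁴ = 2.316e20 kg/m³.
Result: 0.0660 × 2.316e20 = 1.529e19 kg/m³.

1.529e19 kg/m³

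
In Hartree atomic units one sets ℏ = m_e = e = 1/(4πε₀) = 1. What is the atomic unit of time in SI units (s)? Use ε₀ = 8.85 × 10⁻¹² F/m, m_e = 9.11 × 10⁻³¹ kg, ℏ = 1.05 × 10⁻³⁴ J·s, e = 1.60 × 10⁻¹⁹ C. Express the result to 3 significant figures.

τ_au = (4πε₀)²ℏ³/(m_e e⁴)
E_h = 4.38 × 10⁻¹⁸ J
ℏ/E_h = 2.40 × 10⁻¹⁷ s

2.40 × 10⁻¹⁷ s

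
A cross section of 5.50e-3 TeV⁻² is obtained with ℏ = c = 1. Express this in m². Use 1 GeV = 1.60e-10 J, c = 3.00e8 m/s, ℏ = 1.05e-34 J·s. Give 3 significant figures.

2.13e-40 m²

Area is [L]² = [E]⁻²·(ℏc)²; restore (ℏc)².
1 GeV⁻² → (ℏc)² × (1 GeV in J)⁻² = 3.88e-32 m².
Convert the energy scale: 5.50e-3 TeV⁻² = 5.50e-9 GeV⁻².
Result: 5.50e-9 × 3.88e-32 = 2.13e-40 m².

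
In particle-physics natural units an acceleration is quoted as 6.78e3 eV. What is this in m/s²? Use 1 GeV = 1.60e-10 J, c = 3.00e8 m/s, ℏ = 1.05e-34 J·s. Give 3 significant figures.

3.10e27 m/s²

Acceleration is [L]/[T]² = c·[E]/ℏ.
1 GeV → c/ℏ × (1 GeV in J) = 4.57e32 m/s².
Convert the energy scale: 6.78e3 eV = 6.78e-6 GeV.
Result: 6.78e-6 × 4.57e32 = 3.10e27 m/s².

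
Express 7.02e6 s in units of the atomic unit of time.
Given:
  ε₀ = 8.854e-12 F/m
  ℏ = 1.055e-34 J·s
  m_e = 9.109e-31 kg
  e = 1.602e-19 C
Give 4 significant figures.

2.897e23

atomic unit of time: τ_au = (4πε₀)²ℏ³/(m_e e⁴) = 2.423e-17 s.
7.02e6 / 2.423e-17 = 2.897e23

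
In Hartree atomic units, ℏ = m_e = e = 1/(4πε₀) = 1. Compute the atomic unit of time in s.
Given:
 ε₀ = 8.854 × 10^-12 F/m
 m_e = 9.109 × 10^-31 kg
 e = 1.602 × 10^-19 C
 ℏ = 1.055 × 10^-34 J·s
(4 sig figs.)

Dimensional analysis gives τ_au = (4πε₀)²ℏ³/(m_e e⁴).
E_h = 4.354 × 10^-18 J
ℏ/E_h = 2.423 × 10^-17 s

2.423 × 10^-17 s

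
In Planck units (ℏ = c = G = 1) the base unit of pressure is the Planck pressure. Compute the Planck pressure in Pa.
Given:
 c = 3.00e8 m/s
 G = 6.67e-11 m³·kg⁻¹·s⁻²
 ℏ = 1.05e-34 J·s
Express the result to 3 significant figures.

4.68e113 Pa

p_P = c⁷/(ℏG²)
  = 2.19e59 / 4.67e-55
  = 4.68e113 Pa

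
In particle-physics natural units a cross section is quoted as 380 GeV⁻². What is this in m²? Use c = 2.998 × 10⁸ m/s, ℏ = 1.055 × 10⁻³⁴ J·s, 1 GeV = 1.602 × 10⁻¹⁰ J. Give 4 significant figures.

Area is [L]² = [E]⁻²·(ℏc)²; restore (ℏc)².
1 GeV⁻² → (ℏc)² × (1 GeV in J)⁻² = 3.898 × 10⁻³² m².
Result: 380 × 3.898 × 10⁻³² = 1.481 × 10⁻²⁹ m².

1.481 × 10⁻²⁹ m²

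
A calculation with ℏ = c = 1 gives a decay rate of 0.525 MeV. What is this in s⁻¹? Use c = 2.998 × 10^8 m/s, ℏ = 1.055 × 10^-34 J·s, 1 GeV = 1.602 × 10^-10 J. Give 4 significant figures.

A rate is [E]/ℏ; divide by ℏ.
1 GeV → 1/ℏ × (1 GeV in J) = 1.518 × 10^24 s⁻¹.
Convert the energy scale: 0.525 MeV = 5.25 × 10^-4 GeV.
Result: 5.25 × 10^-4 × 1.518 × 10^24 = 7.972 × 10^20 s⁻¹.

7.972 × 10^20 s⁻¹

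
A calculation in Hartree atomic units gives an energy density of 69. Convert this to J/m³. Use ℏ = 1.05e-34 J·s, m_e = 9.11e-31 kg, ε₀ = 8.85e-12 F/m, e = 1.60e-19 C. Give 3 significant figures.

2.08e15 J/m³

One atomic unit of energy density: u_au = E_h/a₀³ = m_e⁴e¹⁰/((4πε₀)⁵ℏ⁸) = 3.01e13 J/m³.
69 × 3.01e13 J/m³ = 2.08e15 J/m³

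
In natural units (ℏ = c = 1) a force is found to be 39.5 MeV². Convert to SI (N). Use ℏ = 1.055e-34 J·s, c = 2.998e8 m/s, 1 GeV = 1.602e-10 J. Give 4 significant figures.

Force is [E]/[L] = [E]²/(ℏc); restore (ℏc)⁻¹.
1 GeV² → 1/(ℏc) × (1 GeV in J)² = 8.114e5 N.
Convert the energy scale: 39.5 MeV² = 3.95e-5 GeV².
Result: 3.95e-5 × 8.114e5 = 32.05 N.

32.05 N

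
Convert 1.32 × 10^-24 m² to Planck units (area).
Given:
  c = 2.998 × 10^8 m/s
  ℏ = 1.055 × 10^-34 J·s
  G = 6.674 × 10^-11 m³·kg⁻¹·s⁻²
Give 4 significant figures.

Planck area: A_P = ℏG/c³ = 2.613 × 10^-70 m².
1.32 × 10^-24 / 2.613 × 10^-70 = 5.052 × 10^45

5.052 × 10^45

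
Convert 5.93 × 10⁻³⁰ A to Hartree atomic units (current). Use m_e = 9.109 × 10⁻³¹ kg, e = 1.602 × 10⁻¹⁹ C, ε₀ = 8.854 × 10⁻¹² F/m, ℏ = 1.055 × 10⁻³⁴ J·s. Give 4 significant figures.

atomic unit of electric current: I_au = e E_h/ℏ = m_e e⁵/((4πε₀)²ℏ³) = 6.612 × 10⁻³ A.
5.93 × 10⁻³⁰ / 6.612 × 10⁻³ = 8.969 × 10⁻²⁸

8.969 × 10⁻²⁸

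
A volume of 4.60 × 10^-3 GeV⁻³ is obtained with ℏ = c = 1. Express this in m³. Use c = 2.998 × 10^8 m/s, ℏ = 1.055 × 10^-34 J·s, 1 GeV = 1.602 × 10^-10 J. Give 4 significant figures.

3.540 × 10^-50 m³

Volume is [L]³ = [E]⁻³·(ℏc)³.
1 GeV⁻³ → (ℏc)³ × (1 GeV in J)⁻³ = 7.696 × 10^-48 m³.
Result: 4.60 × 10^-3 × 7.696 × 10^-48 = 3.540 × 10^-50 m³.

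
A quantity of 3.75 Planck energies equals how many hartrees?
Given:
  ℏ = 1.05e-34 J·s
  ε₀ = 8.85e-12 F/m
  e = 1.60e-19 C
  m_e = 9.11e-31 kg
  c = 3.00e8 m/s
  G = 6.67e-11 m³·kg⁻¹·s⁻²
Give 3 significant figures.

Planck energy: E_P = √(ℏc⁵/G) = 1.96e9 J
hartree: E_h = m_e e⁴/(4πε₀ℏ)² = 4.38e-18 J
3.75 × 1.96e9 / 4.38e-18 = 1.68e27

1.68e27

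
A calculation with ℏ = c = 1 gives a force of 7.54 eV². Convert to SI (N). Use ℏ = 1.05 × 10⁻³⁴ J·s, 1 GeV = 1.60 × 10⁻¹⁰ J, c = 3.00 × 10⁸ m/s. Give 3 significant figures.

6.13 × 10⁻¹² N

Force is [E]/[L] = [E]²/(ℏc); restore (ℏc)⁻¹.
1 GeV² → 1/(ℏc) × (1 GeV in J)² = 8.13 × 10⁵ N.
Convert the energy scale: 7.54 eV² = 7.54 × 10⁻¹⁸ GeV².
Result: 7.54 × 10⁻¹⁸ × 8.13 × 10⁵ = 6.13 × 10⁻¹² N.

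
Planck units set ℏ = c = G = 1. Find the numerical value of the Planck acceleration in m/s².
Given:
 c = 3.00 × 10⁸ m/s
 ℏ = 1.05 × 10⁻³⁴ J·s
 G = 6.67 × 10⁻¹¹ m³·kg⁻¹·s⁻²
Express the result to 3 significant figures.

5.59 × 10⁵¹ m/s²

The unique combination of the constants set to 1 with dimensions of acceleration is a_P = √(c⁷/(ℏG)).
  = √(3.12 × 10¹⁰³)
  = 5.59 × 10⁵¹ m/s²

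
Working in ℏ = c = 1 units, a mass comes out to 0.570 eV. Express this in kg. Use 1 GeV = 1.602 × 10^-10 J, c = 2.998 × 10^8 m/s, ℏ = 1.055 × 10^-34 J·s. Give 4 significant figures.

1.016 × 10^-36 kg

Mass is [E]/c²; divide by c².
1 GeV → 1/c² × (1 GeV in J) = 1.782 × 10^-27 kg.
Convert the energy scale: 0.570 eV = 5.70 × 10^-10 GeV.
Result: 5.70 × 10^-10 × 1.782 × 10^-27 = 1.016 × 10^-36 kg.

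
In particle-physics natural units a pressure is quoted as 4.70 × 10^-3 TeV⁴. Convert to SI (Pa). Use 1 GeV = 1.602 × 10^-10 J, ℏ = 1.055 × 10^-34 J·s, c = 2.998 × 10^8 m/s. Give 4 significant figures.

Pressure is [E]/[L]³ = [E]⁴/(ℏc)³.
1 GeV⁴ → 1/(ℏc)³ × (1 GeV in J)⁴ = 2.082 × 10^37 Pa.
Convert the energy scale: 4.70 × 10^-3 TeV⁴ = 4.70 × 10^9 GeV⁴.
Result: 4.70 × 10^9 × 2.082 × 10^37 = 9.784 × 10^46 Pa.

9.784 × 10^46 Pa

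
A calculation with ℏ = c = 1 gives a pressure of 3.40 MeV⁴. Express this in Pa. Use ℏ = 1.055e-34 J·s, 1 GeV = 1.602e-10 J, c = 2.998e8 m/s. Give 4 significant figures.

Pressure is [E]/[L]³ = [E]⁴/(ℏc)³.
1 GeV⁴ → 1/(ℏc)³ × (1 GeV in J)⁴ = 2.082e37 Pa.
Convert the energy scale: 3.40 MeV⁴ = 3.40e-12 GeV⁴.
Result: 3.40e-12 × 2.082e37 = 7.077e25 Pa.

7.077e25 Pa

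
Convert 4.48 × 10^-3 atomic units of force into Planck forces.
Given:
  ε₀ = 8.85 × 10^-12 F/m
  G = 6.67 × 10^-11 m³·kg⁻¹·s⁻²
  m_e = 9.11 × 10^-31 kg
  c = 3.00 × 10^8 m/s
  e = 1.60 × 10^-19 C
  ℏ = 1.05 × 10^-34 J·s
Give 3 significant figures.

atomic unit of force: F_au = E_h/a₀ = m_e²e⁶/((4πε₀)³ℏ⁴) = 8.33 × 10^-8 N
Planck force: F_P = c⁴/G = 1.21 × 10^44 N
4.48 × 10^-3 × 8.33 × 10^-8 / 1.21 × 10^44 = 3.07 × 10^-54

3.07 × 10^-54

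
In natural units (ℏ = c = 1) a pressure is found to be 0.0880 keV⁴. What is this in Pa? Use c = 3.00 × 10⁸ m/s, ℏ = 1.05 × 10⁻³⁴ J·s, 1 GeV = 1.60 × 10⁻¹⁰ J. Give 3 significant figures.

1.85 × 10¹² Pa

Pressure is [E]/[L]³ = [E]⁴/(ℏc)³.
1 GeV⁴ → 1/(ℏc)³ × (1 GeV in J)⁴ = 2.10 × 10³⁷ Pa.
Convert the energy scale: 0.0880 keV⁴ = 8.80 × 10⁻²⁶ GeV⁴.
Result: 8.80 × 10⁻²⁶ × 2.10 × 10³⁷ = 1.85 × 10¹² Pa.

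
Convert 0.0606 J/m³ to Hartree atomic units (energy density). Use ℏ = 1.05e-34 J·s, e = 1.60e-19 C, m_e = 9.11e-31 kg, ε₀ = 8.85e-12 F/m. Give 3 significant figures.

atomic unit of energy density: u_au = E_h/a₀³ = m_e⁴e¹⁰/((4πε₀)⁵ℏ⁸) = 3.01e13 J/m³.
0.0606 / 3.01e13 = 2.01e-15

2.01e-15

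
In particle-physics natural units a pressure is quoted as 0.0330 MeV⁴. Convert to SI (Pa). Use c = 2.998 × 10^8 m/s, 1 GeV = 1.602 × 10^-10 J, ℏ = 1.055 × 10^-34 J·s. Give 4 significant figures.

Pressure is [E]/[L]³ = [E]⁴/(ℏc)³.
1 GeV⁴ → 1/(ℏc)³ × (1 GeV in J)⁴ = 2.082 × 10^37 Pa.
Convert the energy scale: 0.0330 MeV⁴ = 3.30 × 10^-14 GeV⁴.
Result: 3.30 × 10^-14 × 2.082 × 10^37 = 6.869 × 10^23 Pa.

6.869 × 10^23 Pa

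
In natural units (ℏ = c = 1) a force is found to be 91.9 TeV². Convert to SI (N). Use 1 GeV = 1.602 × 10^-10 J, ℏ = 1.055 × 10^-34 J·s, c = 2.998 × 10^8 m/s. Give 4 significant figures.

Force is [E]/[L] = [E]²/(ℏc); restore (ℏc)⁻¹.
1 GeV² → 1/(ℏc) × (1 GeV in J)² = 8.114 × 10^5 N.
Convert the energy scale: 91.9 TeV² = 9.19 × 10^7 GeV².
Result: 9.19 × 10^7 × 8.114 × 10^5 = 7.457 × 10^13 N.

7.457 × 10^13 N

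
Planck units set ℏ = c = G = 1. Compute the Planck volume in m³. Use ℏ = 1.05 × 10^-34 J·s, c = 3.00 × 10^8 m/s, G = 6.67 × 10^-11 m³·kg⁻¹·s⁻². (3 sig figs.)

4.18 × 10^-105 m³

Dimensional analysis gives V_P = (ℏG/c³)^(3/2).
  = √(1.75 × 10^-209)
  = 4.18 × 10^-105 m³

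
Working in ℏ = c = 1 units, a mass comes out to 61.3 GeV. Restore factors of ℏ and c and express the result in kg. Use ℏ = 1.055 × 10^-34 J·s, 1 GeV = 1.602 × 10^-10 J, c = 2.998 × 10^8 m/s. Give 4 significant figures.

1.093 × 10^-25 kg

Mass is [E]/c²; divide by c².
1 GeV → 1/c² × (1 GeV in J) = 1.782 × 10^-27 kg.
Result: 61.3 × 1.782 × 10^-27 = 1.093 × 10^-25 kg.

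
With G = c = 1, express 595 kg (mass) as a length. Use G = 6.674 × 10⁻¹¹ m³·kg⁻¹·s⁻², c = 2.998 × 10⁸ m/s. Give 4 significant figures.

4.418 × 10⁻²⁵ m

In G = c = 1 units mass has dimensions of length; the conversion factor is G/c².
595 kg × (G/c²) = 4.418 × 10⁻²⁵ m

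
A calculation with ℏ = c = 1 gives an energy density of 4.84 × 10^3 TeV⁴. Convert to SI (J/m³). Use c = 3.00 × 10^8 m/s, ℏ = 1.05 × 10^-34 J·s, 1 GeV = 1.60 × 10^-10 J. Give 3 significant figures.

[E]/[L]³ = [E]⁴/(ℏc)³; restore (ℏc)⁻³.
1 GeV⁴ → 1/(ℏc)³ × (1 GeV in J)⁴ = 2.10 × 10^37 J/m³.
Convert the energy scale: 4.84 × 10^3 TeV⁴ = 4.84 × 10^15 GeV⁴.
Result: 4.84 × 10^15 × 2.10 × 10^37 = 1.01 × 10^53 J/m³.

1.01 × 10^53 J/m³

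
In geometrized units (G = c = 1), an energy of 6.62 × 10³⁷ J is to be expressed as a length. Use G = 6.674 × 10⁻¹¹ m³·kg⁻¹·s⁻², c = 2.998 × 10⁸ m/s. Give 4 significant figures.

Energy → length via G/c⁴.
6.62 × 10³⁷ J × (G/c⁴) = 5.469 × 10⁻⁷ m

5.469 × 10⁻⁷ m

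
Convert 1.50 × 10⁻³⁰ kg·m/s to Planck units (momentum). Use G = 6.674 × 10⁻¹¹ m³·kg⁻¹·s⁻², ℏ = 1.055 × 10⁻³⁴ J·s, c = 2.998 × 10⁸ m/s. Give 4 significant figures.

2.298 × 10⁻³¹

Planck momentum: p_P = √(ℏc³/G) = 6.527 kg·m/s.
1.50 × 10⁻³⁰ / 6.527 = 2.298 × 10⁻³¹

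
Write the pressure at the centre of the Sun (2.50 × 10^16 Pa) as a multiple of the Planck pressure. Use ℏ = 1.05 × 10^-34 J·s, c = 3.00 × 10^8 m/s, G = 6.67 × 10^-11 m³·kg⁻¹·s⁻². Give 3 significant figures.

5.34 × 10^-98

Planck pressure: p_P = c⁷/(ℏG²) = 4.68 × 10^113 Pa.
2.50 × 10^16 / 4.68 × 10^113 = 5.34 × 10^-98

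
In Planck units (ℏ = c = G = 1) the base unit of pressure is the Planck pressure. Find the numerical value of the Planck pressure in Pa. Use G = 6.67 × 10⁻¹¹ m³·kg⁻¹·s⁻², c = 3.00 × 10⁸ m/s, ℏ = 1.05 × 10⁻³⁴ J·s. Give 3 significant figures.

p_P = c⁷/(ℏG²)
  = 2.19 × 10⁵⁹ / 4.67 × 10⁻⁵⁵
  = 4.68 × 10¹¹³ Pa

4.68 × 10¹¹³ Pa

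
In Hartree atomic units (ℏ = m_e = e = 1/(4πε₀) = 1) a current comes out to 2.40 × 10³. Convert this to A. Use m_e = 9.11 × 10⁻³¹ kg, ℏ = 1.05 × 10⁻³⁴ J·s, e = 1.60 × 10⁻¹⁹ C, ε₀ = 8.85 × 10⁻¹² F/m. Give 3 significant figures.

16 A

One atomic unit of electric current: I_au = e E_h/ℏ = m_e e⁵/((4πε₀)²ℏ³) = 6.67 × 10⁻³ A.
2.40 × 10³ × 6.67 × 10⁻³ A = 16 A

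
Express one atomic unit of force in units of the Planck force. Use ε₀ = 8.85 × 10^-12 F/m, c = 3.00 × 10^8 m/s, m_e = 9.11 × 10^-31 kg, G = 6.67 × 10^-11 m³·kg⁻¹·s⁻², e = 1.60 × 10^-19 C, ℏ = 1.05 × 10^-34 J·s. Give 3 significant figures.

atomic unit of force: F_au = E_h/a₀ = m_e²e⁶/((4πε₀)³ℏ⁴) = 8.33 × 10^-8 N
Planck force: F_P = c⁴/G = 1.21 × 10^44 N
ratio = 8.33 × 10^-8 / 1.21 × 10^44 = 6.86 × 10^-52

6.86 × 10^-52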